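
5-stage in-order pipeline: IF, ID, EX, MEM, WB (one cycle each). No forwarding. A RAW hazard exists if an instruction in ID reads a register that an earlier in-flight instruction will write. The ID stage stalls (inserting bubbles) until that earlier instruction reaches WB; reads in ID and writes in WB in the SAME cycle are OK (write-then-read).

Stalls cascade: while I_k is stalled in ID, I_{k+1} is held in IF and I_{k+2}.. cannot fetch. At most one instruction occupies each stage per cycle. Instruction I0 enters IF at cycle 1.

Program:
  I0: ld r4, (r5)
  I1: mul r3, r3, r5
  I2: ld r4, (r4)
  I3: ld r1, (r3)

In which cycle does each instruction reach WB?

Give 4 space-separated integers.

Answer: 5 6 8 9

Derivation:
I0 ld r4 <- r5: IF@1 ID@2 stall=0 (-) EX@3 MEM@4 WB@5
I1 mul r3 <- r3,r5: IF@2 ID@3 stall=0 (-) EX@4 MEM@5 WB@6
I2 ld r4 <- r4: IF@3 ID@4 stall=1 (RAW on I0.r4 (WB@5)) EX@6 MEM@7 WB@8
I3 ld r1 <- r3: IF@4 ID@6 stall=0 (-) EX@7 MEM@8 WB@9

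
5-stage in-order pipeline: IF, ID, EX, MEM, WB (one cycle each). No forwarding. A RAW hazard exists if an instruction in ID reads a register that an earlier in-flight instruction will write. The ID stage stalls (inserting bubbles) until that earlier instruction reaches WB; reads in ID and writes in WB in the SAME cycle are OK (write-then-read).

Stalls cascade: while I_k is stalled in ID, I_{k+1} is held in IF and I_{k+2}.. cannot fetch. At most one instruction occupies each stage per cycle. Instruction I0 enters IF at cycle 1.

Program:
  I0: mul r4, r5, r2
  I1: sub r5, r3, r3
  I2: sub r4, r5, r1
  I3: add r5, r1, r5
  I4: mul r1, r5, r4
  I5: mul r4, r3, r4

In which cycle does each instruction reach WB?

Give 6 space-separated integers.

I0 mul r4 <- r5,r2: IF@1 ID@2 stall=0 (-) EX@3 MEM@4 WB@5
I1 sub r5 <- r3,r3: IF@2 ID@3 stall=0 (-) EX@4 MEM@5 WB@6
I2 sub r4 <- r5,r1: IF@3 ID@4 stall=2 (RAW on I1.r5 (WB@6)) EX@7 MEM@8 WB@9
I3 add r5 <- r1,r5: IF@4 ID@7 stall=0 (-) EX@8 MEM@9 WB@10
I4 mul r1 <- r5,r4: IF@7 ID@8 stall=2 (RAW on I3.r5 (WB@10)) EX@11 MEM@12 WB@13
I5 mul r4 <- r3,r4: IF@8 ID@11 stall=0 (-) EX@12 MEM@13 WB@14

Answer: 5 6 9 10 13 14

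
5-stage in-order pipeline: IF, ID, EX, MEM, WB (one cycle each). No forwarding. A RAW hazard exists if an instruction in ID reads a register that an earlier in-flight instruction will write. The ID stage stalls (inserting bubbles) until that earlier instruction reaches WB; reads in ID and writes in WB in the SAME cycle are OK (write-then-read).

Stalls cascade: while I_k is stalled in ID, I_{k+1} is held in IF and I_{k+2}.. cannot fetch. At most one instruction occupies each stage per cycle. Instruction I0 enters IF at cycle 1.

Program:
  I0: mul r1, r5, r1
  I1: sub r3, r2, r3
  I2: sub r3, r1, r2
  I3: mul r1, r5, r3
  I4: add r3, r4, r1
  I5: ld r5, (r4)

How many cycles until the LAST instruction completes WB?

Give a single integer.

Answer: 15

Derivation:
I0 mul r1 <- r5,r1: IF@1 ID@2 stall=0 (-) EX@3 MEM@4 WB@5
I1 sub r3 <- r2,r3: IF@2 ID@3 stall=0 (-) EX@4 MEM@5 WB@6
I2 sub r3 <- r1,r2: IF@3 ID@4 stall=1 (RAW on I0.r1 (WB@5)) EX@6 MEM@7 WB@8
I3 mul r1 <- r5,r3: IF@4 ID@6 stall=2 (RAW on I2.r3 (WB@8)) EX@9 MEM@10 WB@11
I4 add r3 <- r4,r1: IF@6 ID@9 stall=2 (RAW on I3.r1 (WB@11)) EX@12 MEM@13 WB@14
I5 ld r5 <- r4: IF@9 ID@12 stall=0 (-) EX@13 MEM@14 WB@15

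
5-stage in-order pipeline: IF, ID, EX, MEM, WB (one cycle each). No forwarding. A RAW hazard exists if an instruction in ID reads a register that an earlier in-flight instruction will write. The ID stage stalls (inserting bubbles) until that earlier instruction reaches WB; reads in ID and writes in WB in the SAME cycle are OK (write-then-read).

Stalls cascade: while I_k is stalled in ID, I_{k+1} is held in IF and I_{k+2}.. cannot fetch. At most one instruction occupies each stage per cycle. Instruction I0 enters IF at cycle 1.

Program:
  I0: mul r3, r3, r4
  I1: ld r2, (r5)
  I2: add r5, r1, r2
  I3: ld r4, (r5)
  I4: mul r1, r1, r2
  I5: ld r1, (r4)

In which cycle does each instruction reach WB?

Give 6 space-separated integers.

I0 mul r3 <- r3,r4: IF@1 ID@2 stall=0 (-) EX@3 MEM@4 WB@5
I1 ld r2 <- r5: IF@2 ID@3 stall=0 (-) EX@4 MEM@5 WB@6
I2 add r5 <- r1,r2: IF@3 ID@4 stall=2 (RAW on I1.r2 (WB@6)) EX@7 MEM@8 WB@9
I3 ld r4 <- r5: IF@4 ID@7 stall=2 (RAW on I2.r5 (WB@9)) EX@10 MEM@11 WB@12
I4 mul r1 <- r1,r2: IF@7 ID@10 stall=0 (-) EX@11 MEM@12 WB@13
I5 ld r1 <- r4: IF@10 ID@11 stall=1 (RAW on I3.r4 (WB@12)) EX@13 MEM@14 WB@15

Answer: 5 6 9 12 13 15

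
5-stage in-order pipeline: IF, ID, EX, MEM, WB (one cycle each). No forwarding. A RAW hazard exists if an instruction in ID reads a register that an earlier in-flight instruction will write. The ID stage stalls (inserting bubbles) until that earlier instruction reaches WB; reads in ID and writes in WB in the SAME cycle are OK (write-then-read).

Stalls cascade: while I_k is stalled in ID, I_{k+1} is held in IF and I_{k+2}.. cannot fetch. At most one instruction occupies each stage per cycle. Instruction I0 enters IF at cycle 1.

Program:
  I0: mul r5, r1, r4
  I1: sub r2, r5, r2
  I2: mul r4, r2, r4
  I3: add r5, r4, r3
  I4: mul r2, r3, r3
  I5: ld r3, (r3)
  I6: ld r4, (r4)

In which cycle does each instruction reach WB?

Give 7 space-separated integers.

Answer: 5 8 11 14 15 16 17

Derivation:
I0 mul r5 <- r1,r4: IF@1 ID@2 stall=0 (-) EX@3 MEM@4 WB@5
I1 sub r2 <- r5,r2: IF@2 ID@3 stall=2 (RAW on I0.r5 (WB@5)) EX@6 MEM@7 WB@8
I2 mul r4 <- r2,r4: IF@3 ID@6 stall=2 (RAW on I1.r2 (WB@8)) EX@9 MEM@10 WB@11
I3 add r5 <- r4,r3: IF@6 ID@9 stall=2 (RAW on I2.r4 (WB@11)) EX@12 MEM@13 WB@14
I4 mul r2 <- r3,r3: IF@9 ID@12 stall=0 (-) EX@13 MEM@14 WB@15
I5 ld r3 <- r3: IF@12 ID@13 stall=0 (-) EX@14 MEM@15 WB@16
I6 ld r4 <- r4: IF@13 ID@14 stall=0 (-) EX@15 MEM@16 WB@17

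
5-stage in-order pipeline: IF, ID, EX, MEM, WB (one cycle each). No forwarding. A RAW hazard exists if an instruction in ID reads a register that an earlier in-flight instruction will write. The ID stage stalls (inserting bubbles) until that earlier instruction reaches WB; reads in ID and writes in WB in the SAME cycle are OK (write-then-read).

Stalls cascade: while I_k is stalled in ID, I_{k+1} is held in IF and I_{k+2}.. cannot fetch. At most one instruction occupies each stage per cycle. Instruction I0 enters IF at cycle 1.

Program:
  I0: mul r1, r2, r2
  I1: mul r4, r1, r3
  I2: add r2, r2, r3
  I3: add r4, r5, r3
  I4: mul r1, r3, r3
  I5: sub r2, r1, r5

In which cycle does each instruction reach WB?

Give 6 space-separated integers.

Answer: 5 8 9 10 11 14

Derivation:
I0 mul r1 <- r2,r2: IF@1 ID@2 stall=0 (-) EX@3 MEM@4 WB@5
I1 mul r4 <- r1,r3: IF@2 ID@3 stall=2 (RAW on I0.r1 (WB@5)) EX@6 MEM@7 WB@8
I2 add r2 <- r2,r3: IF@3 ID@6 stall=0 (-) EX@7 MEM@8 WB@9
I3 add r4 <- r5,r3: IF@6 ID@7 stall=0 (-) EX@8 MEM@9 WB@10
I4 mul r1 <- r3,r3: IF@7 ID@8 stall=0 (-) EX@9 MEM@10 WB@11
I5 sub r2 <- r1,r5: IF@8 ID@9 stall=2 (RAW on I4.r1 (WB@11)) EX@12 MEM@13 WB@14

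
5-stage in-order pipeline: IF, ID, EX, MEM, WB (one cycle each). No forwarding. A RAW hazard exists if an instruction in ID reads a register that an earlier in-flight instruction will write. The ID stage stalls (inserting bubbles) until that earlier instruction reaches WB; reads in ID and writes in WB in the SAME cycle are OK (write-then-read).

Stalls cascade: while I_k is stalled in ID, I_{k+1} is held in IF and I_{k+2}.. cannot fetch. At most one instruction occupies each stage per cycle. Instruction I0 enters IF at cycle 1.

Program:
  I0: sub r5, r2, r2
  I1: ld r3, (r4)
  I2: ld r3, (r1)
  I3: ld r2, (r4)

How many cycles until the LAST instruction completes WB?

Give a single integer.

I0 sub r5 <- r2,r2: IF@1 ID@2 stall=0 (-) EX@3 MEM@4 WB@5
I1 ld r3 <- r4: IF@2 ID@3 stall=0 (-) EX@4 MEM@5 WB@6
I2 ld r3 <- r1: IF@3 ID@4 stall=0 (-) EX@5 MEM@6 WB@7
I3 ld r2 <- r4: IF@4 ID@5 stall=0 (-) EX@6 MEM@7 WB@8

Answer: 8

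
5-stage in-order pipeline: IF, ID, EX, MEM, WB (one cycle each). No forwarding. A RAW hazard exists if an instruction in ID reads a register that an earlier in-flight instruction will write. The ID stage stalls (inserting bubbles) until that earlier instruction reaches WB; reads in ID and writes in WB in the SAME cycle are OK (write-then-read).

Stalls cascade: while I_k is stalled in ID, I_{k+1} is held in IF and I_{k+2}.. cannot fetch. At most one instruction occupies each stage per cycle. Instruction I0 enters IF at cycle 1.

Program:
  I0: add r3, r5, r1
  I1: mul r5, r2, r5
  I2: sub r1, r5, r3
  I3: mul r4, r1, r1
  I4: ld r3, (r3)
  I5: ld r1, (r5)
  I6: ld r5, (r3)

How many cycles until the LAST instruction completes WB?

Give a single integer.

I0 add r3 <- r5,r1: IF@1 ID@2 stall=0 (-) EX@3 MEM@4 WB@5
I1 mul r5 <- r2,r5: IF@2 ID@3 stall=0 (-) EX@4 MEM@5 WB@6
I2 sub r1 <- r5,r3: IF@3 ID@4 stall=2 (RAW on I1.r5 (WB@6)) EX@7 MEM@8 WB@9
I3 mul r4 <- r1,r1: IF@4 ID@7 stall=2 (RAW on I2.r1 (WB@9)) EX@10 MEM@11 WB@12
I4 ld r3 <- r3: IF@7 ID@10 stall=0 (-) EX@11 MEM@12 WB@13
I5 ld r1 <- r5: IF@10 ID@11 stall=0 (-) EX@12 MEM@13 WB@14
I6 ld r5 <- r3: IF@11 ID@12 stall=1 (RAW on I4.r3 (WB@13)) EX@14 MEM@15 WB@16

Answer: 16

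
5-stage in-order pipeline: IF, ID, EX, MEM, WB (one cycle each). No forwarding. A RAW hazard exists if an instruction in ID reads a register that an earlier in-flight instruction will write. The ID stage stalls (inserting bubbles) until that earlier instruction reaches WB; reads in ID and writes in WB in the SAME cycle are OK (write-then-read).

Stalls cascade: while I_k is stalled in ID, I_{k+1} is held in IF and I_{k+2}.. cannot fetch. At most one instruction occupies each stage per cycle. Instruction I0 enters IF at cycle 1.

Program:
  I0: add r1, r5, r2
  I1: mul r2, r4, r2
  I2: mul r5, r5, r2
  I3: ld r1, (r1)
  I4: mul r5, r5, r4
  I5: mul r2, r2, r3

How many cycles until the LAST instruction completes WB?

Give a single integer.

Answer: 13

Derivation:
I0 add r1 <- r5,r2: IF@1 ID@2 stall=0 (-) EX@3 MEM@4 WB@5
I1 mul r2 <- r4,r2: IF@2 ID@3 stall=0 (-) EX@4 MEM@5 WB@6
I2 mul r5 <- r5,r2: IF@3 ID@4 stall=2 (RAW on I1.r2 (WB@6)) EX@7 MEM@8 WB@9
I3 ld r1 <- r1: IF@4 ID@7 stall=0 (-) EX@8 MEM@9 WB@10
I4 mul r5 <- r5,r4: IF@7 ID@8 stall=1 (RAW on I2.r5 (WB@9)) EX@10 MEM@11 WB@12
I5 mul r2 <- r2,r3: IF@8 ID@10 stall=0 (-) EX@11 MEM@12 WB@13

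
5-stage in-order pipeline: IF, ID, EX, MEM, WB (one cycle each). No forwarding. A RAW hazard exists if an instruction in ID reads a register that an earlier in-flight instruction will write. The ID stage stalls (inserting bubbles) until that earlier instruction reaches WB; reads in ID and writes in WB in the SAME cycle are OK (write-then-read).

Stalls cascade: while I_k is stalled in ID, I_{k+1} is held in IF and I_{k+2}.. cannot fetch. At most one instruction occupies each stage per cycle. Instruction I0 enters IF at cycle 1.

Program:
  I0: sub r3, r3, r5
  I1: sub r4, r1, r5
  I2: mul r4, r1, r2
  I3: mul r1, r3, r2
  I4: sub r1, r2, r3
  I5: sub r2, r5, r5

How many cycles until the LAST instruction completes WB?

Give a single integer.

I0 sub r3 <- r3,r5: IF@1 ID@2 stall=0 (-) EX@3 MEM@4 WB@5
I1 sub r4 <- r1,r5: IF@2 ID@3 stall=0 (-) EX@4 MEM@5 WB@6
I2 mul r4 <- r1,r2: IF@3 ID@4 stall=0 (-) EX@5 MEM@6 WB@7
I3 mul r1 <- r3,r2: IF@4 ID@5 stall=0 (-) EX@6 MEM@7 WB@8
I4 sub r1 <- r2,r3: IF@5 ID@6 stall=0 (-) EX@7 MEM@8 WB@9
I5 sub r2 <- r5,r5: IF@6 ID@7 stall=0 (-) EX@8 MEM@9 WB@10

Answer: 10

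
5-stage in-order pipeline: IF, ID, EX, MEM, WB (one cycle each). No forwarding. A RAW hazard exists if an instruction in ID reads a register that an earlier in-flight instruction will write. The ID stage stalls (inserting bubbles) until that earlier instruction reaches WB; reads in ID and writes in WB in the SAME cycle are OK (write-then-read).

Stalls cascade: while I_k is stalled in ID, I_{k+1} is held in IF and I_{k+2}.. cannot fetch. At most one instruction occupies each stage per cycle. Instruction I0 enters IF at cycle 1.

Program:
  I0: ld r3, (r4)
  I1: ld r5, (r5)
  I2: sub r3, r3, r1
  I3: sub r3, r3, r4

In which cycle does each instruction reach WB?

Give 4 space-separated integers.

Answer: 5 6 8 11

Derivation:
I0 ld r3 <- r4: IF@1 ID@2 stall=0 (-) EX@3 MEM@4 WB@5
I1 ld r5 <- r5: IF@2 ID@3 stall=0 (-) EX@4 MEM@5 WB@6
I2 sub r3 <- r3,r1: IF@3 ID@4 stall=1 (RAW on I0.r3 (WB@5)) EX@6 MEM@7 WB@8
I3 sub r3 <- r3,r4: IF@4 ID@6 stall=2 (RAW on I2.r3 (WB@8)) EX@9 MEM@10 WB@11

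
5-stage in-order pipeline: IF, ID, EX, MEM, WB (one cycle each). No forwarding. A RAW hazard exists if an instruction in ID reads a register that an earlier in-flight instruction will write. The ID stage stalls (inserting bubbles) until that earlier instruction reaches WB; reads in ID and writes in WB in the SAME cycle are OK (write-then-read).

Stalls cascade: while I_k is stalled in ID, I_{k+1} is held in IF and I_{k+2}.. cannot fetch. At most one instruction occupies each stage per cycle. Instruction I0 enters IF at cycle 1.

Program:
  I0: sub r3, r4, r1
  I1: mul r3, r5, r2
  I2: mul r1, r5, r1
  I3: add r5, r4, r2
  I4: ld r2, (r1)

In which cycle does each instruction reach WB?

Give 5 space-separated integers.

I0 sub r3 <- r4,r1: IF@1 ID@2 stall=0 (-) EX@3 MEM@4 WB@5
I1 mul r3 <- r5,r2: IF@2 ID@3 stall=0 (-) EX@4 MEM@5 WB@6
I2 mul r1 <- r5,r1: IF@3 ID@4 stall=0 (-) EX@5 MEM@6 WB@7
I3 add r5 <- r4,r2: IF@4 ID@5 stall=0 (-) EX@6 MEM@7 WB@8
I4 ld r2 <- r1: IF@5 ID@6 stall=1 (RAW on I2.r1 (WB@7)) EX@8 MEM@9 WB@10

Answer: 5 6 7 8 10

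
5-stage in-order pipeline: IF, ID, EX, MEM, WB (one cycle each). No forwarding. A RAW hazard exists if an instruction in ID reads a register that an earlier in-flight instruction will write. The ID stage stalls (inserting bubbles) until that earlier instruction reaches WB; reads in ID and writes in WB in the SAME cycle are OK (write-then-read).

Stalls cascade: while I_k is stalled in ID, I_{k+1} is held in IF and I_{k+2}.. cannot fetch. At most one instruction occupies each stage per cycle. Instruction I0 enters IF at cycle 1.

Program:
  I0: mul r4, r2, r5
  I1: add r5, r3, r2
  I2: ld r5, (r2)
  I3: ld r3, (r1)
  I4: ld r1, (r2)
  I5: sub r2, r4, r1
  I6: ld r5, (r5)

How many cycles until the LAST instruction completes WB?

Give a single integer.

I0 mul r4 <- r2,r5: IF@1 ID@2 stall=0 (-) EX@3 MEM@4 WB@5
I1 add r5 <- r3,r2: IF@2 ID@3 stall=0 (-) EX@4 MEM@5 WB@6
I2 ld r5 <- r2: IF@3 ID@4 stall=0 (-) EX@5 MEM@6 WB@7
I3 ld r3 <- r1: IF@4 ID@5 stall=0 (-) EX@6 MEM@7 WB@8
I4 ld r1 <- r2: IF@5 ID@6 stall=0 (-) EX@7 MEM@8 WB@9
I5 sub r2 <- r4,r1: IF@6 ID@7 stall=2 (RAW on I4.r1 (WB@9)) EX@10 MEM@11 WB@12
I6 ld r5 <- r5: IF@7 ID@10 stall=0 (-) EX@11 MEM@12 WB@13

Answer: 13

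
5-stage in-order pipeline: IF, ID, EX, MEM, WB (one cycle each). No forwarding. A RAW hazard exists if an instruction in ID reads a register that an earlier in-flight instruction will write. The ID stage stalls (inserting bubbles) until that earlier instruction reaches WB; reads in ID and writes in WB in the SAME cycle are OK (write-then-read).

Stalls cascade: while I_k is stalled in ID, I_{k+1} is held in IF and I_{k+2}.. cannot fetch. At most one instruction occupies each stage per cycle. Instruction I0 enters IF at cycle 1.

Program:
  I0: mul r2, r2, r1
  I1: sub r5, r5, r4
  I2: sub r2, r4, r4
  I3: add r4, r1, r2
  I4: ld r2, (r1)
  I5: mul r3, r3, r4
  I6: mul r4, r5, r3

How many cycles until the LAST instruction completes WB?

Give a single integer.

Answer: 16

Derivation:
I0 mul r2 <- r2,r1: IF@1 ID@2 stall=0 (-) EX@3 MEM@4 WB@5
I1 sub r5 <- r5,r4: IF@2 ID@3 stall=0 (-) EX@4 MEM@5 WB@6
I2 sub r2 <- r4,r4: IF@3 ID@4 stall=0 (-) EX@5 MEM@6 WB@7
I3 add r4 <- r1,r2: IF@4 ID@5 stall=2 (RAW on I2.r2 (WB@7)) EX@8 MEM@9 WB@10
I4 ld r2 <- r1: IF@5 ID@8 stall=0 (-) EX@9 MEM@10 WB@11
I5 mul r3 <- r3,r4: IF@8 ID@9 stall=1 (RAW on I3.r4 (WB@10)) EX@11 MEM@12 WB@13
I6 mul r4 <- r5,r3: IF@9 ID@11 stall=2 (RAW on I5.r3 (WB@13)) EX@14 MEM@15 WB@16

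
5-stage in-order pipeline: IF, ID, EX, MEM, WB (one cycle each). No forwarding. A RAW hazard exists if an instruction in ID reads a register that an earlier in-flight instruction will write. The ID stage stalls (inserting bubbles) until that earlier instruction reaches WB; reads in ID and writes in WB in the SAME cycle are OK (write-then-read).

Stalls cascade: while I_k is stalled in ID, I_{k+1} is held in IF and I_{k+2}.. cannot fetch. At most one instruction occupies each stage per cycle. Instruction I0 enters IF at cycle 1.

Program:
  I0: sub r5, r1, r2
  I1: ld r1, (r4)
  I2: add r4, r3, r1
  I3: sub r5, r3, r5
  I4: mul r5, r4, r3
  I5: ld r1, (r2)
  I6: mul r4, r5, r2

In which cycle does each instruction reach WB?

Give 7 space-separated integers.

I0 sub r5 <- r1,r2: IF@1 ID@2 stall=0 (-) EX@3 MEM@4 WB@5
I1 ld r1 <- r4: IF@2 ID@3 stall=0 (-) EX@4 MEM@5 WB@6
I2 add r4 <- r3,r1: IF@3 ID@4 stall=2 (RAW on I1.r1 (WB@6)) EX@7 MEM@8 WB@9
I3 sub r5 <- r3,r5: IF@4 ID@7 stall=0 (-) EX@8 MEM@9 WB@10
I4 mul r5 <- r4,r3: IF@7 ID@8 stall=1 (RAW on I2.r4 (WB@9)) EX@10 MEM@11 WB@12
I5 ld r1 <- r2: IF@8 ID@10 stall=0 (-) EX@11 MEM@12 WB@13
I6 mul r4 <- r5,r2: IF@10 ID@11 stall=1 (RAW on I4.r5 (WB@12)) EX@13 MEM@14 WB@15

Answer: 5 6 9 10 12 13 15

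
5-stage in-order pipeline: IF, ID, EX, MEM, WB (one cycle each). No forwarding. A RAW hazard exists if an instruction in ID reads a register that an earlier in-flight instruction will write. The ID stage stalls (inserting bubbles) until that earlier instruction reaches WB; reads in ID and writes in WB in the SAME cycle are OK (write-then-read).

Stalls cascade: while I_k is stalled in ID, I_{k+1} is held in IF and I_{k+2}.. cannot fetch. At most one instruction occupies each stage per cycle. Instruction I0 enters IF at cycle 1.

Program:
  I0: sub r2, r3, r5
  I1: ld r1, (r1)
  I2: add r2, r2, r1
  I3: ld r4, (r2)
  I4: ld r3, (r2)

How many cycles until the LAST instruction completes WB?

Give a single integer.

I0 sub r2 <- r3,r5: IF@1 ID@2 stall=0 (-) EX@3 MEM@4 WB@5
I1 ld r1 <- r1: IF@2 ID@3 stall=0 (-) EX@4 MEM@5 WB@6
I2 add r2 <- r2,r1: IF@3 ID@4 stall=2 (RAW on I1.r1 (WB@6)) EX@7 MEM@8 WB@9
I3 ld r4 <- r2: IF@4 ID@7 stall=2 (RAW on I2.r2 (WB@9)) EX@10 MEM@11 WB@12
I4 ld r3 <- r2: IF@7 ID@10 stall=0 (-) EX@11 MEM@12 WB@13

Answer: 13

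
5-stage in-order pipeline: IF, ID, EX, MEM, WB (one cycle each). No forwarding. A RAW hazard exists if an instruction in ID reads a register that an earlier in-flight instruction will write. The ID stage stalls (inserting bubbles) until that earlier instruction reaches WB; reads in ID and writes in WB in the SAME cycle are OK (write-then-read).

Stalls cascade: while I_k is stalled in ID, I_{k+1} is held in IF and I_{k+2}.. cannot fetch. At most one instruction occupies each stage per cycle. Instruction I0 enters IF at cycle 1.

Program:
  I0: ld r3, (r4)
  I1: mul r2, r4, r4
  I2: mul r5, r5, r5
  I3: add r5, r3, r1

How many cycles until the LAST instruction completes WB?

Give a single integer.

I0 ld r3 <- r4: IF@1 ID@2 stall=0 (-) EX@3 MEM@4 WB@5
I1 mul r2 <- r4,r4: IF@2 ID@3 stall=0 (-) EX@4 MEM@5 WB@6
I2 mul r5 <- r5,r5: IF@3 ID@4 stall=0 (-) EX@5 MEM@6 WB@7
I3 add r5 <- r3,r1: IF@4 ID@5 stall=0 (-) EX@6 MEM@7 WB@8

Answer: 8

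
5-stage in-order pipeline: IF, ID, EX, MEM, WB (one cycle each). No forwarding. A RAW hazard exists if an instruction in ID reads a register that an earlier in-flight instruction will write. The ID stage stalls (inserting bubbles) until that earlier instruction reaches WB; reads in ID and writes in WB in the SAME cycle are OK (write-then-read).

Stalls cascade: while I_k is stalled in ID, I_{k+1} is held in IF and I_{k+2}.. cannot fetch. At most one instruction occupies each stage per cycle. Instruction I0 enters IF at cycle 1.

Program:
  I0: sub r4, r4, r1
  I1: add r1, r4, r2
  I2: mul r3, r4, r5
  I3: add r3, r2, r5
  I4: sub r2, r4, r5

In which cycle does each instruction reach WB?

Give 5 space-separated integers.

Answer: 5 8 9 10 11

Derivation:
I0 sub r4 <- r4,r1: IF@1 ID@2 stall=0 (-) EX@3 MEM@4 WB@5
I1 add r1 <- r4,r2: IF@2 ID@3 stall=2 (RAW on I0.r4 (WB@5)) EX@6 MEM@7 WB@8
I2 mul r3 <- r4,r5: IF@3 ID@6 stall=0 (-) EX@7 MEM@8 WB@9
I3 add r3 <- r2,r5: IF@6 ID@7 stall=0 (-) EX@8 MEM@9 WB@10
I4 sub r2 <- r4,r5: IF@7 ID@8 stall=0 (-) EX@9 MEM@10 WB@11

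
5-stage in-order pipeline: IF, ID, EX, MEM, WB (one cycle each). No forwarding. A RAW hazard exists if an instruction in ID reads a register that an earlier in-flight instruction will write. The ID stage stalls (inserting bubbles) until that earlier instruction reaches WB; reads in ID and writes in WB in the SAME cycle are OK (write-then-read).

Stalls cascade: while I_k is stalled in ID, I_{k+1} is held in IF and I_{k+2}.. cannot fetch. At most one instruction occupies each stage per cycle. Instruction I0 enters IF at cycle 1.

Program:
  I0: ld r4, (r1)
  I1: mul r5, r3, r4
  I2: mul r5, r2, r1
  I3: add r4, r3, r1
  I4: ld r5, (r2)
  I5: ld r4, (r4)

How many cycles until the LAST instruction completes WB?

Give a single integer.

I0 ld r4 <- r1: IF@1 ID@2 stall=0 (-) EX@3 MEM@4 WB@5
I1 mul r5 <- r3,r4: IF@2 ID@3 stall=2 (RAW on I0.r4 (WB@5)) EX@6 MEM@7 WB@8
I2 mul r5 <- r2,r1: IF@3 ID@6 stall=0 (-) EX@7 MEM@8 WB@9
I3 add r4 <- r3,r1: IF@6 ID@7 stall=0 (-) EX@8 MEM@9 WB@10
I4 ld r5 <- r2: IF@7 ID@8 stall=0 (-) EX@9 MEM@10 WB@11
I5 ld r4 <- r4: IF@8 ID@9 stall=1 (RAW on I3.r4 (WB@10)) EX@11 MEM@12 WB@13

Answer: 13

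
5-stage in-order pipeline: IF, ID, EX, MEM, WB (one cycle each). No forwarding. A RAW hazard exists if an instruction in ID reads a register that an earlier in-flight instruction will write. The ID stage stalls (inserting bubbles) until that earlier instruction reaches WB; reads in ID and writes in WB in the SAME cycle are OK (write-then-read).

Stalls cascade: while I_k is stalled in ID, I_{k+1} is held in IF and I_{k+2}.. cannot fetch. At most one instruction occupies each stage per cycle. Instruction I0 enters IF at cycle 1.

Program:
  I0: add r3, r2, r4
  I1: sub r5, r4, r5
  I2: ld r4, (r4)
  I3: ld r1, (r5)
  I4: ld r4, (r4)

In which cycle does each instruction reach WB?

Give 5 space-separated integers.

I0 add r3 <- r2,r4: IF@1 ID@2 stall=0 (-) EX@3 MEM@4 WB@5
I1 sub r5 <- r4,r5: IF@2 ID@3 stall=0 (-) EX@4 MEM@5 WB@6
I2 ld r4 <- r4: IF@3 ID@4 stall=0 (-) EX@5 MEM@6 WB@7
I3 ld r1 <- r5: IF@4 ID@5 stall=1 (RAW on I1.r5 (WB@6)) EX@7 MEM@8 WB@9
I4 ld r4 <- r4: IF@5 ID@7 stall=0 (-) EX@8 MEM@9 WB@10

Answer: 5 6 7 9 10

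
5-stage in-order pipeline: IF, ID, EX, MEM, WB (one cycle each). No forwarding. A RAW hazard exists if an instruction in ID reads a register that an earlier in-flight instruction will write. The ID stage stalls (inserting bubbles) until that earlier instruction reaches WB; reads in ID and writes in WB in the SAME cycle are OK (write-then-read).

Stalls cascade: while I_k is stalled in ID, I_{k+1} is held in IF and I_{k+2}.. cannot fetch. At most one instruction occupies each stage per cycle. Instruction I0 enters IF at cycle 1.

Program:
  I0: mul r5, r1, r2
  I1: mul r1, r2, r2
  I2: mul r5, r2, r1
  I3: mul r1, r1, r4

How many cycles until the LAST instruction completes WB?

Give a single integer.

Answer: 10

Derivation:
I0 mul r5 <- r1,r2: IF@1 ID@2 stall=0 (-) EX@3 MEM@4 WB@5
I1 mul r1 <- r2,r2: IF@2 ID@3 stall=0 (-) EX@4 MEM@5 WB@6
I2 mul r5 <- r2,r1: IF@3 ID@4 stall=2 (RAW on I1.r1 (WB@6)) EX@7 MEM@8 WB@9
I3 mul r1 <- r1,r4: IF@4 ID@7 stall=0 (-) EX@8 MEM@9 WB@10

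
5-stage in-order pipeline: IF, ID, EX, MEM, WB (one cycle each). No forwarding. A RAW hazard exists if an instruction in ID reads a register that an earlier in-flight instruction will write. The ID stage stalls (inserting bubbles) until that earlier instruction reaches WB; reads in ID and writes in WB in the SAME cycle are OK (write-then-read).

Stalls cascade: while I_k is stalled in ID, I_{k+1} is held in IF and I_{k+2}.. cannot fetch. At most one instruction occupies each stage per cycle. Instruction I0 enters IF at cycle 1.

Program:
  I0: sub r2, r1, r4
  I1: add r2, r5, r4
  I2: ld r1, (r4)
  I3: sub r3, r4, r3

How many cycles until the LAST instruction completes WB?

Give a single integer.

Answer: 8

Derivation:
I0 sub r2 <- r1,r4: IF@1 ID@2 stall=0 (-) EX@3 MEM@4 WB@5
I1 add r2 <- r5,r4: IF@2 ID@3 stall=0 (-) EX@4 MEM@5 WB@6
I2 ld r1 <- r4: IF@3 ID@4 stall=0 (-) EX@5 MEM@6 WB@7
I3 sub r3 <- r4,r3: IF@4 ID@5 stall=0 (-) EX@6 MEM@7 WB@8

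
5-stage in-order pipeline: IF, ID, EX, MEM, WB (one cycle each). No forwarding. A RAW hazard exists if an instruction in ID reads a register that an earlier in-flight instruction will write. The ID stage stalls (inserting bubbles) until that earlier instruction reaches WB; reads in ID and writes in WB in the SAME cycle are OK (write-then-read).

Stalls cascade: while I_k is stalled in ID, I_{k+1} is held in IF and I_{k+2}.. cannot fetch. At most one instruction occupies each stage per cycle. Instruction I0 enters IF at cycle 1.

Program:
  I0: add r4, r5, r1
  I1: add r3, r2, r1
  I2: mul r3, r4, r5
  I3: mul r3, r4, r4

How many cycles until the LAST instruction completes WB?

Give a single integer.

Answer: 9

Derivation:
I0 add r4 <- r5,r1: IF@1 ID@2 stall=0 (-) EX@3 MEM@4 WB@5
I1 add r3 <- r2,r1: IF@2 ID@3 stall=0 (-) EX@4 MEM@5 WB@6
I2 mul r3 <- r4,r5: IF@3 ID@4 stall=1 (RAW on I0.r4 (WB@5)) EX@6 MEM@7 WB@8
I3 mul r3 <- r4,r4: IF@4 ID@6 stall=0 (-) EX@7 MEM@8 WB@9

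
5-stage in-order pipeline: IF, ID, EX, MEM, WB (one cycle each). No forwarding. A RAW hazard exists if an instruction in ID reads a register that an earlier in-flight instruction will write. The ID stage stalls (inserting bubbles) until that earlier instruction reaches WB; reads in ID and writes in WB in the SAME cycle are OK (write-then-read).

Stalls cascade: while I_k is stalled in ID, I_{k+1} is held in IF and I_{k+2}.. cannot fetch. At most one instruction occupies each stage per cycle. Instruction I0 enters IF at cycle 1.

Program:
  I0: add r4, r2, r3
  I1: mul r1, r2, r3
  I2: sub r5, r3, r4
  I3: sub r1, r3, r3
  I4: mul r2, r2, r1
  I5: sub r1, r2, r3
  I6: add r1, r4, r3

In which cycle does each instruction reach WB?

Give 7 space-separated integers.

Answer: 5 6 8 9 12 15 16

Derivation:
I0 add r4 <- r2,r3: IF@1 ID@2 stall=0 (-) EX@3 MEM@4 WB@5
I1 mul r1 <- r2,r3: IF@2 ID@3 stall=0 (-) EX@4 MEM@5 WB@6
I2 sub r5 <- r3,r4: IF@3 ID@4 stall=1 (RAW on I0.r4 (WB@5)) EX@6 MEM@7 WB@8
I3 sub r1 <- r3,r3: IF@4 ID@6 stall=0 (-) EX@7 MEM@8 WB@9
I4 mul r2 <- r2,r1: IF@6 ID@7 stall=2 (RAW on I3.r1 (WB@9)) EX@10 MEM@11 WB@12
I5 sub r1 <- r2,r3: IF@7 ID@10 stall=2 (RAW on I4.r2 (WB@12)) EX@13 MEM@14 WB@15
I6 add r1 <- r4,r3: IF@10 ID@13 stall=0 (-) EX@14 MEM@15 WB@16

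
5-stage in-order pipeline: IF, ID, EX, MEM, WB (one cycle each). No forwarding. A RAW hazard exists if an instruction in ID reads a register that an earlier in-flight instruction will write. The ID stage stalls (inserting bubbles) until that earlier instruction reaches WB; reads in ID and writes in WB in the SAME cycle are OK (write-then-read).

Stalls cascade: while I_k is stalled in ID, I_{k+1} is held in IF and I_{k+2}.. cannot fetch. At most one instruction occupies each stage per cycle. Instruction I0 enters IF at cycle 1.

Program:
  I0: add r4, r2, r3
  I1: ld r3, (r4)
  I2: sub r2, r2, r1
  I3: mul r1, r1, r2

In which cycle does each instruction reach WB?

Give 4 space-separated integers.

I0 add r4 <- r2,r3: IF@1 ID@2 stall=0 (-) EX@3 MEM@4 WB@5
I1 ld r3 <- r4: IF@2 ID@3 stall=2 (RAW on I0.r4 (WB@5)) EX@6 MEM@7 WB@8
I2 sub r2 <- r2,r1: IF@3 ID@6 stall=0 (-) EX@7 MEM@8 WB@9
I3 mul r1 <- r1,r2: IF@6 ID@7 stall=2 (RAW on I2.r2 (WB@9)) EX@10 MEM@11 WB@12

Answer: 5 8 9 12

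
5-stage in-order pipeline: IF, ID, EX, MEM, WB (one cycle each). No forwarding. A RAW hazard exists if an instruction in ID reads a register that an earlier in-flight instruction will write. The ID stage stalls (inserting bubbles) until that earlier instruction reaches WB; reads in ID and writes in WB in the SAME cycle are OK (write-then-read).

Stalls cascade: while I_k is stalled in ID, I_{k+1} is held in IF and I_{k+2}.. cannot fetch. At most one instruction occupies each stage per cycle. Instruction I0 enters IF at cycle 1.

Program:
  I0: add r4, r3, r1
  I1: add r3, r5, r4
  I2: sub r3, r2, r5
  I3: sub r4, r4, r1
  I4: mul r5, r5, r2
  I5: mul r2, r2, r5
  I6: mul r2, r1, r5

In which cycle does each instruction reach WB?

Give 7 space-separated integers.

I0 add r4 <- r3,r1: IF@1 ID@2 stall=0 (-) EX@3 MEM@4 WB@5
I1 add r3 <- r5,r4: IF@2 ID@3 stall=2 (RAW on I0.r4 (WB@5)) EX@6 MEM@7 WB@8
I2 sub r3 <- r2,r5: IF@3 ID@6 stall=0 (-) EX@7 MEM@8 WB@9
I3 sub r4 <- r4,r1: IF@6 ID@7 stall=0 (-) EX@8 MEM@9 WB@10
I4 mul r5 <- r5,r2: IF@7 ID@8 stall=0 (-) EX@9 MEM@10 WB@11
I5 mul r2 <- r2,r5: IF@8 ID@9 stall=2 (RAW on I4.r5 (WB@11)) EX@12 MEM@13 WB@14
I6 mul r2 <- r1,r5: IF@9 ID@12 stall=0 (-) EX@13 MEM@14 WB@15

Answer: 5 8 9 10 11 14 15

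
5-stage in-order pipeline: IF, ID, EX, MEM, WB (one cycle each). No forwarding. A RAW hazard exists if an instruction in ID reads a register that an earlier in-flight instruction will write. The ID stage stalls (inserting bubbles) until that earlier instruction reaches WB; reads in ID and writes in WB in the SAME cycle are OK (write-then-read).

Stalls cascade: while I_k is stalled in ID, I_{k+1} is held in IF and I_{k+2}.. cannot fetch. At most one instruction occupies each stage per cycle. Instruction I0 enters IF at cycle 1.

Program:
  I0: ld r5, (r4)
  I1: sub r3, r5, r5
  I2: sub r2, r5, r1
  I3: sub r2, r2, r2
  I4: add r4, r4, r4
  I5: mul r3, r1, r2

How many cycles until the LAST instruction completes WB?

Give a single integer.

I0 ld r5 <- r4: IF@1 ID@2 stall=0 (-) EX@3 MEM@4 WB@5
I1 sub r3 <- r5,r5: IF@2 ID@3 stall=2 (RAW on I0.r5 (WB@5)) EX@6 MEM@7 WB@8
I2 sub r2 <- r5,r1: IF@3 ID@6 stall=0 (-) EX@7 MEM@8 WB@9
I3 sub r2 <- r2,r2: IF@6 ID@7 stall=2 (RAW on I2.r2 (WB@9)) EX@10 MEM@11 WB@12
I4 add r4 <- r4,r4: IF@7 ID@10 stall=0 (-) EX@11 MEM@12 WB@13
I5 mul r3 <- r1,r2: IF@10 ID@11 stall=1 (RAW on I3.r2 (WB@12)) EX@13 MEM@14 WB@15

Answer: 15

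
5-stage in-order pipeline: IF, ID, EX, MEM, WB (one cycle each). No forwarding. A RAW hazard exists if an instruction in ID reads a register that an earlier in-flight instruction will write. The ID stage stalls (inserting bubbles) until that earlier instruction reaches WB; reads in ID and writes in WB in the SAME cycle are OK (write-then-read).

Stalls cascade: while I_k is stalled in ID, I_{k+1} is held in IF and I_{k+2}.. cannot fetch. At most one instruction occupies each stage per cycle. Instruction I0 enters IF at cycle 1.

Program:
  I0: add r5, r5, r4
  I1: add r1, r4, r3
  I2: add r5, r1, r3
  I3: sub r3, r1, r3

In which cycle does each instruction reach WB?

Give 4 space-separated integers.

I0 add r5 <- r5,r4: IF@1 ID@2 stall=0 (-) EX@3 MEM@4 WB@5
I1 add r1 <- r4,r3: IF@2 ID@3 stall=0 (-) EX@4 MEM@5 WB@6
I2 add r5 <- r1,r3: IF@3 ID@4 stall=2 (RAW on I1.r1 (WB@6)) EX@7 MEM@8 WB@9
I3 sub r3 <- r1,r3: IF@4 ID@7 stall=0 (-) EX@8 MEM@9 WB@10

Answer: 5 6 9 10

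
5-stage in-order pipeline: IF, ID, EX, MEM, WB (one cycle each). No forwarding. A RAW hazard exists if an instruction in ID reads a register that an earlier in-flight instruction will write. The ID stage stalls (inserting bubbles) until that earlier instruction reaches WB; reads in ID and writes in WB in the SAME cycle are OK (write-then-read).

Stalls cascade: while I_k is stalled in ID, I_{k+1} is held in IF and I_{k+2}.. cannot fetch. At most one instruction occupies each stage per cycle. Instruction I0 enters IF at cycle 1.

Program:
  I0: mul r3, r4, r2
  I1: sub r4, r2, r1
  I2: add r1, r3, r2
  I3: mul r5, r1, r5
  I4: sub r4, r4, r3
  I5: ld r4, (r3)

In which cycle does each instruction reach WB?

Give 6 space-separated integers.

I0 mul r3 <- r4,r2: IF@1 ID@2 stall=0 (-) EX@3 MEM@4 WB@5
I1 sub r4 <- r2,r1: IF@2 ID@3 stall=0 (-) EX@4 MEM@5 WB@6
I2 add r1 <- r3,r2: IF@3 ID@4 stall=1 (RAW on I0.r3 (WB@5)) EX@6 MEM@7 WB@8
I3 mul r5 <- r1,r5: IF@4 ID@6 stall=2 (RAW on I2.r1 (WB@8)) EX@9 MEM@10 WB@11
I4 sub r4 <- r4,r3: IF@6 ID@9 stall=0 (-) EX@10 MEM@11 WB@12
I5 ld r4 <- r3: IF@9 ID@10 stall=0 (-) EX@11 MEM@12 WB@13

Answer: 5 6 8 11 12 13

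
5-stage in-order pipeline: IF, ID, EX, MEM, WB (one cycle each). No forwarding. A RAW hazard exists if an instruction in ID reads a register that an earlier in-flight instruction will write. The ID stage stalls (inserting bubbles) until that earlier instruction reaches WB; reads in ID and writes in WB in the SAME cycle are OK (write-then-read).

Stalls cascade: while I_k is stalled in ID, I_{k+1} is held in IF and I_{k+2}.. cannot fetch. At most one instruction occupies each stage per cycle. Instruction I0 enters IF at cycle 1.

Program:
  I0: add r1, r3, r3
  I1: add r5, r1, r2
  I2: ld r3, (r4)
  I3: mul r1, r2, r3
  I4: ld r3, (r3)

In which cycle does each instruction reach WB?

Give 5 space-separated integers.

Answer: 5 8 9 12 13

Derivation:
I0 add r1 <- r3,r3: IF@1 ID@2 stall=0 (-) EX@3 MEM@4 WB@5
I1 add r5 <- r1,r2: IF@2 ID@3 stall=2 (RAW on I0.r1 (WB@5)) EX@6 MEM@7 WB@8
I2 ld r3 <- r4: IF@3 ID@6 stall=0 (-) EX@7 MEM@8 WB@9
I3 mul r1 <- r2,r3: IF@6 ID@7 stall=2 (RAW on I2.r3 (WB@9)) EX@10 MEM@11 WB@12
I4 ld r3 <- r3: IF@7 ID@10 stall=0 (-) EX@11 MEM@12 WB@13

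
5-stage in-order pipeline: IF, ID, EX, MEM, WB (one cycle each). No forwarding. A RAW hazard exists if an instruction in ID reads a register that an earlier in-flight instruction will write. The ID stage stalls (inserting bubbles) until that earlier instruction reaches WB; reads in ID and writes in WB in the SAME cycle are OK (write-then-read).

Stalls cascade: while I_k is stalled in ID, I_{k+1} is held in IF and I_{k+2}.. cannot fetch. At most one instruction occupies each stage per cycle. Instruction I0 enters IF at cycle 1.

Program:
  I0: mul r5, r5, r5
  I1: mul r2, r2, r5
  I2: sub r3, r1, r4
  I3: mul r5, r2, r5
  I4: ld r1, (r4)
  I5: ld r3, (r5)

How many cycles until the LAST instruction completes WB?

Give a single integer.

Answer: 14

Derivation:
I0 mul r5 <- r5,r5: IF@1 ID@2 stall=0 (-) EX@3 MEM@4 WB@5
I1 mul r2 <- r2,r5: IF@2 ID@3 stall=2 (RAW on I0.r5 (WB@5)) EX@6 MEM@7 WB@8
I2 sub r3 <- r1,r4: IF@3 ID@6 stall=0 (-) EX@7 MEM@8 WB@9
I3 mul r5 <- r2,r5: IF@6 ID@7 stall=1 (RAW on I1.r2 (WB@8)) EX@9 MEM@10 WB@11
I4 ld r1 <- r4: IF@7 ID@9 stall=0 (-) EX@10 MEM@11 WB@12
I5 ld r3 <- r5: IF@9 ID@10 stall=1 (RAW on I3.r5 (WB@11)) EX@12 MEM@13 WB@14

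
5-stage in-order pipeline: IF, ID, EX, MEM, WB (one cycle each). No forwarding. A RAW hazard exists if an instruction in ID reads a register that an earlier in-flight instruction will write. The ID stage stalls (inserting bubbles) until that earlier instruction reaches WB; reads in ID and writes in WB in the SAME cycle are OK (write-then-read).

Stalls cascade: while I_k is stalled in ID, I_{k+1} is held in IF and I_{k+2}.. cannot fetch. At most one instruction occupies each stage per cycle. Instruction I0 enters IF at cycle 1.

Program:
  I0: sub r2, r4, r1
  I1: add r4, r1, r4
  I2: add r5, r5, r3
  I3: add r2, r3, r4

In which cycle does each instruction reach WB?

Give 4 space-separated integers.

I0 sub r2 <- r4,r1: IF@1 ID@2 stall=0 (-) EX@3 MEM@4 WB@5
I1 add r4 <- r1,r4: IF@2 ID@3 stall=0 (-) EX@4 MEM@5 WB@6
I2 add r5 <- r5,r3: IF@3 ID@4 stall=0 (-) EX@5 MEM@6 WB@7
I3 add r2 <- r3,r4: IF@4 ID@5 stall=1 (RAW on I1.r4 (WB@6)) EX@7 MEM@8 WB@9

Answer: 5 6 7 9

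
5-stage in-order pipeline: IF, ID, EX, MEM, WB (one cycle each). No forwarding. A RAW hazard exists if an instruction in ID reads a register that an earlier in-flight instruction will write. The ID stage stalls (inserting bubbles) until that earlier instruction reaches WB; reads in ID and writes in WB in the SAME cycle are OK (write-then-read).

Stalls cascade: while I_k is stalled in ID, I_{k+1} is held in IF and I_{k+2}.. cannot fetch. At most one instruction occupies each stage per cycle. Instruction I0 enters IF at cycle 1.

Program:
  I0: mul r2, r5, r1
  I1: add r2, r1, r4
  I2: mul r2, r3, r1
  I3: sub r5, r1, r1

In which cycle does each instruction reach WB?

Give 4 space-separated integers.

Answer: 5 6 7 8

Derivation:
I0 mul r2 <- r5,r1: IF@1 ID@2 stall=0 (-) EX@3 MEM@4 WB@5
I1 add r2 <- r1,r4: IF@2 ID@3 stall=0 (-) EX@4 MEM@5 WB@6
I2 mul r2 <- r3,r1: IF@3 ID@4 stall=0 (-) EX@5 MEM@6 WB@7
I3 sub r5 <- r1,r1: IF@4 ID@5 stall=0 (-) EX@6 MEM@7 WB@8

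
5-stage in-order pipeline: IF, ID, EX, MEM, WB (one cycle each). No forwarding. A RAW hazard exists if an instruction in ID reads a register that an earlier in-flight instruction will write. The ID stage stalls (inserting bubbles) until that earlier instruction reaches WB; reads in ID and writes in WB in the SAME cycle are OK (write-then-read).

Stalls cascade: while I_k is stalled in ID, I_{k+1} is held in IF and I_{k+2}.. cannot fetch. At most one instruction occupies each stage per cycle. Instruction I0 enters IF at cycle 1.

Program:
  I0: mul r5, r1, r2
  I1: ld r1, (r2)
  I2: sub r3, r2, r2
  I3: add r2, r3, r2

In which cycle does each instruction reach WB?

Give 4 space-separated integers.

I0 mul r5 <- r1,r2: IF@1 ID@2 stall=0 (-) EX@3 MEM@4 WB@5
I1 ld r1 <- r2: IF@2 ID@3 stall=0 (-) EX@4 MEM@5 WB@6
I2 sub r3 <- r2,r2: IF@3 ID@4 stall=0 (-) EX@5 MEM@6 WB@7
I3 add r2 <- r3,r2: IF@4 ID@5 stall=2 (RAW on I2.r3 (WB@7)) EX@8 MEM@9 WB@10

Answer: 5 6 7 10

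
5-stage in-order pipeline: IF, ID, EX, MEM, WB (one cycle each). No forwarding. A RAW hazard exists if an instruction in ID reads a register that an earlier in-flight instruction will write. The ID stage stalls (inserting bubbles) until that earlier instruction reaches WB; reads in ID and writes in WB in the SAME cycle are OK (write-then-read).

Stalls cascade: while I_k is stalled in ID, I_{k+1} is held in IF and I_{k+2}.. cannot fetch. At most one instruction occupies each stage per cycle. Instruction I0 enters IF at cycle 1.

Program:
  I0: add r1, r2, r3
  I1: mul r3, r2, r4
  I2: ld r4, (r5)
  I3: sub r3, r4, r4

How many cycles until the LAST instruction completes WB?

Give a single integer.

Answer: 10

Derivation:
I0 add r1 <- r2,r3: IF@1 ID@2 stall=0 (-) EX@3 MEM@4 WB@5
I1 mul r3 <- r2,r4: IF@2 ID@3 stall=0 (-) EX@4 MEM@5 WB@6
I2 ld r4 <- r5: IF@3 ID@4 stall=0 (-) EX@5 MEM@6 WB@7
I3 sub r3 <- r4,r4: IF@4 ID@5 stall=2 (RAW on I2.r4 (WB@7)) EX@8 MEM@9 WB@10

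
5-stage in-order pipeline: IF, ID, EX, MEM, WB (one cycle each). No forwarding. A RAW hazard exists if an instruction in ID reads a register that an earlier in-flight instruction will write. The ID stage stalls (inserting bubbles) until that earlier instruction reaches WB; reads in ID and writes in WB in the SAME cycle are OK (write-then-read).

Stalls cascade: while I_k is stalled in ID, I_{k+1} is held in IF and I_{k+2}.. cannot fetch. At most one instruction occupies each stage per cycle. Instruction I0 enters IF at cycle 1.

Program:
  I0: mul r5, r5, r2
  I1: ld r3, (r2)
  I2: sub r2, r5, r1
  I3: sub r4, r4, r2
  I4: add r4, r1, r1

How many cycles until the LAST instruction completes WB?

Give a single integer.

I0 mul r5 <- r5,r2: IF@1 ID@2 stall=0 (-) EX@3 MEM@4 WB@5
I1 ld r3 <- r2: IF@2 ID@3 stall=0 (-) EX@4 MEM@5 WB@6
I2 sub r2 <- r5,r1: IF@3 ID@4 stall=1 (RAW on I0.r5 (WB@5)) EX@6 MEM@7 WB@8
I3 sub r4 <- r4,r2: IF@4 ID@6 stall=2 (RAW on I2.r2 (WB@8)) EX@9 MEM@10 WB@11
I4 add r4 <- r1,r1: IF@6 ID@9 stall=0 (-) EX@10 MEM@11 WB@12

Answer: 12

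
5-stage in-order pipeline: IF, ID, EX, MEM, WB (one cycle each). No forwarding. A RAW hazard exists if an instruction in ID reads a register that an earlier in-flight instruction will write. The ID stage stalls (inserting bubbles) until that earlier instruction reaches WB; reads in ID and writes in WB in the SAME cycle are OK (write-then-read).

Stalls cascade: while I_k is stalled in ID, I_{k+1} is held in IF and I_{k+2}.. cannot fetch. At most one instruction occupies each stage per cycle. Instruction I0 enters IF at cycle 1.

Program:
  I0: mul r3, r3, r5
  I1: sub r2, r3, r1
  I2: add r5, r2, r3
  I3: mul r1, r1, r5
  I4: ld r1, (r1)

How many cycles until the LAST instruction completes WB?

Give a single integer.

Answer: 17

Derivation:
I0 mul r3 <- r3,r5: IF@1 ID@2 stall=0 (-) EX@3 MEM@4 WB@5
I1 sub r2 <- r3,r1: IF@2 ID@3 stall=2 (RAW on I0.r3 (WB@5)) EX@6 MEM@7 WB@8
I2 add r5 <- r2,r3: IF@3 ID@6 stall=2 (RAW on I1.r2 (WB@8)) EX@9 MEM@10 WB@11
I3 mul r1 <- r1,r5: IF@6 ID@9 stall=2 (RAW on I2.r5 (WB@11)) EX@12 MEM@13 WB@14
I4 ld r1 <- r1: IF@9 ID@12 stall=2 (RAW on I3.r1 (WB@14)) EX@15 MEM@16 WB@17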